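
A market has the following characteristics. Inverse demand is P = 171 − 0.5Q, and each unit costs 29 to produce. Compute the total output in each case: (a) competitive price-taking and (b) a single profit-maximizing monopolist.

Competition: Q = 284; Monopoly: Q = 142

Perfect competition: P = MC = 29, so 171 − 0.5Q = 29 and Q = 284.
Monopoly sets MR = MC: 171 − Q = 29 ⇒ Q = 142, P = 171 − 0.5·142 = 100.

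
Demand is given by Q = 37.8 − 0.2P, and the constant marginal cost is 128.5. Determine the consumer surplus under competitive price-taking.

Inverting demand: P = 189 − 5Q.
Under competition P = MC = 128.5, so Q = (189 − 128.5)/5 = 12.1.
CS = ½·(189 − 128.5)·12.1 = 366.025.

CS = 366.025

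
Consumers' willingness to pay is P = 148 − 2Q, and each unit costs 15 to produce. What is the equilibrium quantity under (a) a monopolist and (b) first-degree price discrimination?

Monopoly: Q = 33.25; Perfect PD: Q = 66.5

A monopolist chooses Q where MR = MC. MR = 148 − 4Q; setting this equal to 15 gives Q = 33.25 and P = 81.5.
With perfect price discrimination, output is the efficient level Q = 66.5 (where demand meets MC), but every buyer pays their willingness to pay: CS = 0 and PS = total surplus.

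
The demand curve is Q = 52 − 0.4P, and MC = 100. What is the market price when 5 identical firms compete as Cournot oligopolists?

Inverting demand: P = 130 − 2.5Q.
In a 5-firm Cournot equilibrium, symmetry and the first-order condition give q = (130 − 100)/(15) = 2. So Q = 10 and P = 105.

P = 105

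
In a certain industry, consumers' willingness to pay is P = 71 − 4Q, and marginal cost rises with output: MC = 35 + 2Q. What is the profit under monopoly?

Profit = 64.8

A monopolist chooses Q where MR = MC. MR = 71 − 8Q; setting this equal to 35 + 2Q gives Q = 3.6 and P = 56.6.
Profit = 56.6·3.6 − (35·3.6 + ½·2·3.6²) = 64.8.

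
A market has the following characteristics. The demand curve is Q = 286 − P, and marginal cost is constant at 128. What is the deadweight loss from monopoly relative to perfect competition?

DWL = 3120.5

Inverting demand: P = 286 − Q.
Competitive firms price at marginal cost: P = 128, giving Q = 158.
Monopoly sets MR = MC: 286 − 2Q = 128 ⇒ Q = 79, P = 286 − 79 = 207.
DWL is the triangle between Q = 79 and Q = 158: ½·(158 − 79)·(207 − 128) = 3120.5.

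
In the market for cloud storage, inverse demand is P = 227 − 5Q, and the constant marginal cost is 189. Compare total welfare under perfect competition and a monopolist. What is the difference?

Competitive firms price at marginal cost: P = 189, giving Q = 7.6.
CS = ½·(227 − 189)·7.6 = 144.4; PS = (189 − 189)·7.6 = 0; TS = 144.4.
A monopolist chooses Q where MR = MC. MR = 227 − 10Q; setting this equal to 189 gives Q = 3.8 and P = 208.
CS = ½·(227 − 208)·3.8 = 36.1; PS = (208 − 189)·3.8 = 72.2; TS = 108.3.
Change in total welfare: 108.3 − 144.4 = −36.1.

Total welfare falls by 36.1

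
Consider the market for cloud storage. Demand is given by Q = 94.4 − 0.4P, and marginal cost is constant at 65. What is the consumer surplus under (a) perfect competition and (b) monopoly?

Competition: CS = 5848.2; Monopoly: CS = 1462.05

Inverting demand: P = 236 − 2.5Q.
Under competition P = MC = 65, so Q = (236 − 65)/2.5 = 68.4.
CS = ½·(236 − 65)·68.4 = 5848.2.
The monopolist equates marginal revenue to marginal cost: 236 − 5Q = 65, so Q = 34.2. From demand, P = 150.5.
CS = ½·(236 − 150.5)·34.2 = 1462.05.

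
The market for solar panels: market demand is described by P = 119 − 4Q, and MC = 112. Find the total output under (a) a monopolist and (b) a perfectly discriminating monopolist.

A monopolist chooses Q where MR = MC. MR = 119 − 8Q; setting this equal to 112 gives Q = 0.875 and P = 115.5.
Under first-degree price discrimination the firm charges each unit its demand price and produces up to where P = MC, i.e. Q = 1.75. Consumer surplus is zero; producer surplus equals total surplus.

Monopoly: Q = 0.875; Perfect PD: Q = 1.75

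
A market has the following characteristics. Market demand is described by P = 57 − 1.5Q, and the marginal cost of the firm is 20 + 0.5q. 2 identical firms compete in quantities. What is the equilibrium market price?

With 2 symmetric Cournot firms, each firm's FOC gives 57 − 4.5q = 20 + 0.5q, so q = 7.4, Q = 2·7.4 = 14.8, and P = 34.8.

P = 34.8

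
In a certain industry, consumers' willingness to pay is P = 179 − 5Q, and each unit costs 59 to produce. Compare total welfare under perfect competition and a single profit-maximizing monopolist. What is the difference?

TS falls by 360

Perfect competition: P = MC = 59, so 179 − 5Q = 59 and Q = 24.
CS = ½·(179 − 59)·24 = 1440; PS = (59 − 59)·24 = 0; TS = 1440.
The monopolist equates marginal revenue to marginal cost: 179 − 10Q = 59, so Q = 12. From demand, P = 119.
CS = ½·(179 − 119)·12 = 360; PS = (119 − 59)·12 = 720; TS = 1080.
Change in total welfare: 1080 − 1440 = −360.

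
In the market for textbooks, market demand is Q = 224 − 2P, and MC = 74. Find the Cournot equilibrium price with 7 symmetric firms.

P = 78.75

Inverting demand: P = 112 − 0.5Q.
Cournot with 7 identical firms: the symmetric best-response condition is 112 − 4q = 74. Each firm produces q = 9.5, total output Q = 66.5, price P = 78.75.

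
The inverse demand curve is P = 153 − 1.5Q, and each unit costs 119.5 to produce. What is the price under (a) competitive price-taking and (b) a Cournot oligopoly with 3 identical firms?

Competition: P = 119.5; Cournot: P = 127.875

Under competition P = MC = 119.5, so Q = (153 − 119.5)/1.5 = 67/3.
With 3 symmetric Cournot firms, each firm's FOC gives 153 − 6q = 119.5, so q = 67/12, Q = 3·67/12 = 16.75, and P = 127.875.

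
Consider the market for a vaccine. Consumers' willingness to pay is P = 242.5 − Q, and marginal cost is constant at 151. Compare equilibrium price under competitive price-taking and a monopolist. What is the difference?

P rises by 45.75

Perfect competition: P = MC = 151, so 242.5 − Q = 151 and Q = 91.5.
The monopolist equates marginal revenue to marginal cost: 242.5 − 2Q = 151, so Q = 45.75. From demand, P = 196.75.
Change in equilibrium price: 196.75 − 151 = 45.75.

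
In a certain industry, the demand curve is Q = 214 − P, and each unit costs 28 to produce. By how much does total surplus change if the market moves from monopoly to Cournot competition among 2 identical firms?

TS rises by 2402.5

Inverting demand: P = 214 − Q.
A monopolist chooses Q where MR = MC. MR = 214 − 2Q; setting this equal to 28 gives Q = 93 and P = 121.
CS = ½·(214 − 121)·93 = 4324.5; PS = (121 − 28)·93 = 8649; TS = 12973.5.
In a 2-firm Cournot equilibrium, symmetry and the first-order condition give q = (214 − 28)/(3) = 62. So Q = 124 and P = 90.
CS = ½·(214 − 90)·124 = 7688; PS = (90 − 28)·124 = 7688; TS = 15376.
Change in total surplus: 15376 − 12973.5 = 2402.5.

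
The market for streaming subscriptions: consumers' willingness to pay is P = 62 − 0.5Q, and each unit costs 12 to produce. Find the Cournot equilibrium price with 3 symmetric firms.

In a 3-firm Cournot equilibrium, symmetry and the first-order condition give q = (62 − 12)/(2) = 25. So Q = 75 and P = 24.5.

P = 24.5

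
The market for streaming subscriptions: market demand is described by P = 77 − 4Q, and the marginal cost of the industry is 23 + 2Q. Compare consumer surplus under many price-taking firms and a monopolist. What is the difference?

CS falls by 103.68

Under competition P = MC: 77 − 4Q = 23 + 2Q ⇒ Q = 9, P = 41.
CS = ½·(77 − 41)·9 = 162.
Monopoly sets MR = MC: 77 − 8Q = 23 + 2Q ⇒ Q = 5.4, P = 77 − 4·5.4 = 55.4.
CS = ½·(77 − 55.4)·5.4 = 58.32.
Change in consumer surplus: 58.32 − 162 = −103.68.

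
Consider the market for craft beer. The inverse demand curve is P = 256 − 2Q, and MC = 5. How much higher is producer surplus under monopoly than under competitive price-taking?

Competitive firms price at marginal cost: P = 5, giving Q = 125.5.
PS = (5 − 5)·125.5 = 0.
A monopolist chooses Q where MR = MC. MR = 256 − 4Q; setting this equal to 5 gives Q = 62.75 and P = 130.5.
PS = (130.5 − 5)·62.75 = 7875.125.
Change in producer surplus: 7875.125 − 0 = 7875.125.

Producer surplus rises by 7875.125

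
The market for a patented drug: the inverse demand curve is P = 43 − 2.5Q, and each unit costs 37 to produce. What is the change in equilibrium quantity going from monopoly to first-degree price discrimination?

Q rises by 1.2

Monopoly sets MR = MC: 43 − 5Q = 37 ⇒ Q = 1.2, P = 43 − 2.5·1.2 = 40.
A perfectly discriminating monopolist sells every unit with P(Q) ≥ MC(Q), so output equals the competitive quantity Q = 2.4. Each buyer pays their reservation price, so CS = 0 and the firm captures all surplus.
Change in equilibrium quantity: 2.4 − 1.2 = 1.2.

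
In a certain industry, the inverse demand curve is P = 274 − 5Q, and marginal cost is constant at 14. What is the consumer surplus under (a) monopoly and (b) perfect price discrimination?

Monopoly sets MR = MC: 274 − 10Q = 14 ⇒ Q = 26, P = 274 − 5·26 = 144.
CS = ½·(274 − 144)·26 = 1690.
With perfect price discrimination, output is the efficient level Q = 52 (where demand meets MC), but every buyer pays their willingness to pay: CS = 0 and PS = total surplus.
CS = 0.

Monopoly: CS = 1690; Perfect PD: CS = 0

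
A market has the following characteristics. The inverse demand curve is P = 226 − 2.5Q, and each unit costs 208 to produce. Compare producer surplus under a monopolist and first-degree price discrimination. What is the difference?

Monopoly sets MR = MC: 226 − 5Q = 208 ⇒ Q = 3.6, P = 226 − 2.5·3.6 = 217.
PS = (217 − 208)·3.6 = 32.4.
Under first-degree price discrimination the firm charges each unit its demand price and produces up to where P = MC, i.e. Q = 7.2. Consumer surplus is zero; producer surplus equals total surplus.
PS = ½·(226 − 208)·7.2 = 64.8.
Change in producer surplus: 64.8 − 32.4 = 32.4.

PS rises by 32.4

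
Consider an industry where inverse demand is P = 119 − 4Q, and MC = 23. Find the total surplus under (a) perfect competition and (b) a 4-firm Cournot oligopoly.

Under competition P = MC = 23, so Q = (119 − 23)/4 = 24.
CS = ½·(119 − 23)·24 = 1152; PS = (23 − 23)·24 = 0; TS = 1152.
With 4 symmetric Cournot firms, each firm's FOC gives 119 − 20q = 23, so q = 4.8, Q = 4·4.8 = 19.2, and P = 42.2.
CS = ½·(119 − 42.2)·19.2 = 737.28; PS = (42.2 − 23)·19.2 = 368.64; TS = 1105.92.

Competition: TS = 1152; Cournot: TS = 1105.92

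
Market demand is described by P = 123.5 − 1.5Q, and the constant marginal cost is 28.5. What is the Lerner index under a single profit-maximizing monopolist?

Lerner index = 0.625

A monopolist chooses Q where MR = MC. MR = 123.5 − 3Q; setting this equal to 28.5 gives Q = 95/3 and P = 76.
Lerner index = (P − MC)/P = (76 − 28.5)/76 = 0.625.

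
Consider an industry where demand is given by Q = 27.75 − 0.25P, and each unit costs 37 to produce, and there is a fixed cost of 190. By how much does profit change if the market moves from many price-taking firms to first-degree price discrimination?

π rises by 684.5

Inverting demand: P = 111 − 4Q.
Perfect competition: P = MC = 37, so 111 − 4Q = 37 and Q = 18.5.
Profit = (37 − 37)·18.5 − 190 = −190.
Under first-degree price discrimination the firm charges each unit its demand price and produces up to where P = MC, i.e. Q = 18.5. Consumer surplus is zero; producer surplus equals total surplus.
PS equals the full surplus area, 684.5. Profit = 684.5 − 190 = 494.5.
Change in profit: 494.5 − −190 = 684.5.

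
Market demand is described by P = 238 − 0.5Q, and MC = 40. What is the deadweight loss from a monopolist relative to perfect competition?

Competitive firms price at marginal cost: P = 40, giving Q = 396.
The monopolist equates marginal revenue to marginal cost: 238 − Q = 40, so Q = 198. From demand, P = 139.
DWL is the triangle between Q = 198 and Q = 396: ½·(396 − 198)·(139 − 40) = 9801.

DWL = 9801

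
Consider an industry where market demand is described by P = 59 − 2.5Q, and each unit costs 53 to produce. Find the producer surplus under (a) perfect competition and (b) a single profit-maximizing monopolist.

Competition: PS = 0; Monopoly: PS = 3.6

Competitive firms price at marginal cost: P = 53, giving Q = 2.4.
PS = (53 − 53)·2.4 = 0.
The monopolist equates marginal revenue to marginal cost: 59 − 5Q = 53, so Q = 1.2. From demand, P = 56.
PS = (56 − 53)·1.2 = 3.6.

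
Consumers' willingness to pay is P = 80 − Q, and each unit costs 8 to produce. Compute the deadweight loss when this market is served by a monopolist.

Under competition P = MC = 8, so Q = (80 − 8)/1 = 72.
The monopolist equates marginal revenue to marginal cost: 80 − 2Q = 8, so Q = 36. From demand, P = 44.
DWL is the triangle between Q = 36 and Q = 72: ½·(72 − 36)·(44 − 8) = 648.

DWL = 648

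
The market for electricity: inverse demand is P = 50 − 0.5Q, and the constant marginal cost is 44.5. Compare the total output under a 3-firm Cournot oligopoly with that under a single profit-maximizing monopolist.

Cournot: Q = 8.25; Monopoly: Q = 5.5

With 3 symmetric Cournot firms, each firm's FOC gives 50 − 2q = 44.5, so q = 2.75, Q = 3·2.75 = 8.25, and P = 45.875.
The monopolist equates marginal revenue to marginal cost: 50 − Q = 44.5, so Q = 5.5. From demand, P = 47.25.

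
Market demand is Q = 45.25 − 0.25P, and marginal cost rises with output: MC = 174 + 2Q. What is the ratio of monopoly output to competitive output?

Q_m/Q_c = 0.6

Inverting demand: P = 181 − 4Q.
A monopolist chooses Q where MR = MC. MR = 181 − 8Q; setting this equal to 174 + 2Q gives Q = 0.7 and P = 178.2.
Competitive equilibrium sets price equal to marginal cost: 181 − 4Q = 174 + 2Q, so Q = 7/6 and P = 529/3.
Ratio Q_m/Q_c = 0.7/(7/6) = 0.6.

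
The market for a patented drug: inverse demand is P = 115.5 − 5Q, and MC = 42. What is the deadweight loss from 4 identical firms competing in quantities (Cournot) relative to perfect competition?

Under competition P = MC = 42, so Q = (115.5 − 42)/5 = 14.7.
In a 4-firm Cournot equilibrium, symmetry and the first-order condition give q = (115.5 − 42)/(25) = 2.94. So Q = 11.76 and P = 56.7.
DWL is the triangle between Q = 11.76 and Q = 14.7: ½·(14.7 − 11.76)·(56.7 − 42) = 21.609.

DWL = 21.609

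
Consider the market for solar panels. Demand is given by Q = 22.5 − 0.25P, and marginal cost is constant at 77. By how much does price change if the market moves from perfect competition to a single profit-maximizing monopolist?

Inverting demand: P = 90 − 4Q.
Perfect competition: P = MC = 77, so 90 − 4Q = 77 and Q = 3.25.
A monopolist chooses Q where MR = MC. MR = 90 − 8Q; setting this equal to 77 gives Q = 1.625 and P = 83.5.
Change in price: 83.5 − 77 = 6.5.

Price rises by 6.5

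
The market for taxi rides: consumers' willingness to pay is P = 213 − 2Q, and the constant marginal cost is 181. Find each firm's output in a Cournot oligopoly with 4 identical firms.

Cournot with 4 identical firms: the symmetric best-response condition is 213 − 10q = 181. Each firm produces q = 3.2, total output Q = 12.8, price P = 187.4.

q_i = 3.2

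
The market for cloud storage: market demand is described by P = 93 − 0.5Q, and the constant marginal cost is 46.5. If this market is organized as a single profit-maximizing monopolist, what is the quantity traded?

A monopolist chooses Q where MR = MC. MR = 93 − Q; setting this equal to 46.5 gives Q = 46.5 and P = 69.75.

Q = 46.5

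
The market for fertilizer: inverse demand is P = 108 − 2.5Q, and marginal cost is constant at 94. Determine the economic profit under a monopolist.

Monopoly sets MR = MC: 108 − 5Q = 94 ⇒ Q = 2.8, P = 108 − 2.5·2.8 = 101.
Profit = (101 − 94)·2.8 = 19.6.

Profit = 19.6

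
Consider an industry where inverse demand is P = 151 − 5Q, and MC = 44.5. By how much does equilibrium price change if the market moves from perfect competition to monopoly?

Competitive firms price at marginal cost: P = 44.5, giving Q = 21.3.
A monopolist chooses Q where MR = MC. MR = 151 − 10Q; setting this equal to 44.5 gives Q = 10.65 and P = 97.75.
Change in equilibrium price: 97.75 − 44.5 = 53.25.

Equilibrium price rises by 53.25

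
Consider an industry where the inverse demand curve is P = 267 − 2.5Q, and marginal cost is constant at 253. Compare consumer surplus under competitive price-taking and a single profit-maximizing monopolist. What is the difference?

CS falls by 29.4

Competitive firms price at marginal cost: P = 253, giving Q = 5.6.
CS = ½·(267 − 253)·5.6 = 39.2.
A monopolist chooses Q where MR = MC. MR = 267 − 5Q; setting this equal to 253 gives Q = 2.8 and P = 260.
CS = ½·(267 − 260)·2.8 = 9.8.
Change in consumer surplus: 9.8 − 39.2 = −29.4.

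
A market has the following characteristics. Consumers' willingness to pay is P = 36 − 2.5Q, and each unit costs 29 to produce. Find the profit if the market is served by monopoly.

Profit = 4.9

The monopolist equates marginal revenue to marginal cost: 36 − 5Q = 29, so Q = 1.4. From demand, P = 32.5.
Profit = (32.5 − 29)·1.4 = 4.9.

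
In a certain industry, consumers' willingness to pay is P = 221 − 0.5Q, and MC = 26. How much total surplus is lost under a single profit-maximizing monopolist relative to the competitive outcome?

DWL = 9506.25

Perfect competition: P = MC = 26, so 221 − 0.5Q = 26 and Q = 390.
Monopoly sets MR = MC: 221 − Q = 26 ⇒ Q = 195, P = 221 − 0.5·195 = 123.5.
DWL is the triangle between Q = 195 and Q = 390: ½·(390 − 195)·(123.5 − 26) = 9506.25.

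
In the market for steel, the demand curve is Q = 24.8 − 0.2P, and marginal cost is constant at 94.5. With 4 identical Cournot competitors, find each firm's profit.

π_i = 6.962

Inverting demand: P = 124 − 5Q.
With 4 symmetric Cournot firms, each firm's FOC gives 124 − 25q = 94.5, so q = 1.18, Q = 4·1.18 = 4.72, and P = 100.4.
Each firm's profit = (100.4 − 94.5)·1.18 = 6.962.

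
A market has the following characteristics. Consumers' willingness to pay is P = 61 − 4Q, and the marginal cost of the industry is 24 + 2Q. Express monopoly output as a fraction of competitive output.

The monopolist equates marginal revenue to marginal cost: 61 − 8Q = 24 + 2Q, so Q = 3.7. From demand, P = 46.2.
Under competition P = MC: 61 − 4Q = 24 + 2Q ⇒ Q = 37/6, P = 109/3.
Ratio Q_m/Q_c = 3.7/(37/6) = 0.6.

Q_m/Q_c = 0.6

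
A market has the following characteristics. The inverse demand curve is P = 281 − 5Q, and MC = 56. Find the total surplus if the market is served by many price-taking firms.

TS = 5062.5

Under competition P = MC = 56, so Q = (281 − 56)/5 = 45.
CS = ½·(281 − 56)·45 = 5062.5; PS = (56 − 56)·45 = 0; TS = 5062.5.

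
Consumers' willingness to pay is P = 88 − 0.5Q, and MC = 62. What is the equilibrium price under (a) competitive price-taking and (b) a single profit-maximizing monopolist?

Competition: P = 62; Monopoly: P = 75

Competitive firms price at marginal cost: P = 62, giving Q = 52.
Monopoly sets MR = MC: 88 − Q = 62 ⇒ Q = 26, P = 88 − 0.5·26 = 75.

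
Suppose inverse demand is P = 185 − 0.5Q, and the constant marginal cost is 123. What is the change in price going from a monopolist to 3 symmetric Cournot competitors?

Monopoly sets MR = MC: 185 − Q = 123 ⇒ Q = 62, P = 185 − 0.5·62 = 154.
With 3 symmetric Cournot firms, each firm's FOC gives 185 − 2q = 123, so q = 31, Q = 3·31 = 93, and P = 138.5.
Change in price: 138.5 − 154 = −15.5.

Price falls by 15.5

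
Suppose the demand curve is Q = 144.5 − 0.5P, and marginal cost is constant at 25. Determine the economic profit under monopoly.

Inverting demand: P = 289 − 2Q.
A monopolist chooses Q where MR = MC. MR = 289 − 4Q; setting this equal to 25 gives Q = 66 and P = 157.
Profit = (157 − 25)·66 = 8712.

Profit = 8712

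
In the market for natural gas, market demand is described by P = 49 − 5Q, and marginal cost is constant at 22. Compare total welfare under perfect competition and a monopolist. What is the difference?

Total welfare falls by 18.225

Perfect competition: P = MC = 22, so 49 − 5Q = 22 and Q = 5.4.
CS = ½·(49 − 22)·5.4 = 72.9; PS = (22 − 22)·5.4 = 0; TS = 72.9.
Monopoly sets MR = MC: 49 − 10Q = 22 ⇒ Q = 2.7, P = 49 − 5·2.7 = 35.5.
CS = ½·(49 − 35.5)·2.7 = 18.225; PS = (35.5 − 22)·2.7 = 36.45; TS = 54.675.
Change in total welfare: 54.675 − 72.9 = −18.225.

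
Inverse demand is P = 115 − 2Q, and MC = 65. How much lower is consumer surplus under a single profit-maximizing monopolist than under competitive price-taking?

CS falls by 468.75

Under competition P = MC = 65, so Q = (115 − 65)/2 = 25.
CS = ½·(115 − 65)·25 = 625.
Monopoly sets MR = MC: 115 − 4Q = 65 ⇒ Q = 12.5, P = 115 − 2·12.5 = 90.
CS = ½·(115 − 90)·12.5 = 156.25.
Change in consumer surplus: 156.25 − 625 = −468.75.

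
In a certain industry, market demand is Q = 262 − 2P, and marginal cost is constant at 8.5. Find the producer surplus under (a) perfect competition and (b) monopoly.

Competition: PS = 0; Monopoly: PS = 7503.125

Inverting demand: P = 131 − 0.5Q.
Competitive firms price at marginal cost: P = 8.5, giving Q = 245.
PS = (8.5 − 8.5)·245 = 0.
A monopolist chooses Q where MR = MC. MR = 131 − Q; setting this equal to 8.5 gives Q = 122.5 and P = 69.75.
PS = (69.75 − 8.5)·122.5 = 7503.125.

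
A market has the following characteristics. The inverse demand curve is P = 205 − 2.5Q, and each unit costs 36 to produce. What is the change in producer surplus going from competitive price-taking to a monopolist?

Under competition P = MC = 36, so Q = (205 − 36)/2.5 = 67.6.
PS = (36 − 36)·67.6 = 0.
Monopoly sets MR = MC: 205 − 5Q = 36 ⇒ Q = 33.8, P = 205 − 2.5·33.8 = 120.5.
PS = (120.5 − 36)·33.8 = 2856.1.
Change in producer surplus: 2856.1 − 0 = 2856.1.

Producer surplus rises by 2856.1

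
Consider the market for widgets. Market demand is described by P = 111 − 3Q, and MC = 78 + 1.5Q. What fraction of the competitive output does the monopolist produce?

The monopolist equates marginal revenue to marginal cost: 111 − 6Q = 78 + 1.5Q, so Q = 4.4. From demand, P = 97.8.
Competitive equilibrium sets price equal to marginal cost: 111 − 3Q = 78 + 1.5Q, so Q = 22/3 and P = 89.
Ratio Q_m/Q_c = 4.4/(22/3) = 0.6.

Q_m/Q_c = 0.6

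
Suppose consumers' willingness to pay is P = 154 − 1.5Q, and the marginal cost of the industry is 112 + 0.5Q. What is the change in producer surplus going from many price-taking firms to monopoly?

Under competition P = MC: 154 − 1.5Q = 112 + 0.5Q ⇒ Q = 21, P = 122.5.
PS = P·Q − VC(Q) = 122.5·21 − (112·21 + ½·0.5·21²) = 110.25.
The monopolist equates marginal revenue to marginal cost: 154 − 3Q = 112 + 0.5Q, so Q = 12. From demand, P = 136.
PS = P·Q − VC(Q) = 136·12 − (112·12 + ½·0.5·12²) = 252.
Change in producer surplus: 252 − 110.25 = 141.75.

Producer surplus rises by 141.75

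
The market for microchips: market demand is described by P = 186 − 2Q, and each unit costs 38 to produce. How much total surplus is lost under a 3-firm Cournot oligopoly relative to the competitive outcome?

Under competition P = MC = 38, so Q = (186 − 38)/2 = 74.
Cournot with 3 identical firms: the symmetric best-response condition is 186 − 8q = 38. Each firm produces q = 18.5, total output Q = 55.5, price P = 75.
DWL is the triangle between Q = 55.5 and Q = 74: ½·(74 − 55.5)·(75 − 38) = 342.25.

DWL = 342.25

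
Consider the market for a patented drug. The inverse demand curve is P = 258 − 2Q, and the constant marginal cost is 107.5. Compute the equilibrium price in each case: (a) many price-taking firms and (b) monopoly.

Under competition P = MC = 107.5, so Q = (258 − 107.5)/2 = 75.25.
Monopoly sets MR = MC: 258 − 4Q = 107.5 ⇒ Q = 37.625, P = 258 − 2·37.625 = 182.75.

Competition: P = 107.5; Monopoly: P = 182.75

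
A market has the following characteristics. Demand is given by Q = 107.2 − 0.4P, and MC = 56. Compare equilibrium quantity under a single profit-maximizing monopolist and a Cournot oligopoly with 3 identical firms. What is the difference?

Inverting demand: P = 268 − 2.5Q.
A monopolist chooses Q where MR = MC. MR = 268 − 5Q; setting this equal to 56 gives Q = 42.4 and P = 162.
In a 3-firm Cournot equilibrium, symmetry and the first-order condition give q = (268 − 56)/(10) = 21.2. So Q = 63.6 and P = 109.
Change in equilibrium quantity: 63.6 − 42.4 = 21.2.

Equilibrium quantity rises by 21.2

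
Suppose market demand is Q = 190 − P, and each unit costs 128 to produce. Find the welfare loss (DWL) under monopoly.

Inverting demand: P = 190 − Q.
Perfect competition: P = MC = 128, so 190 − Q = 128 and Q = 62.
A monopolist chooses Q where MR = MC. MR = 190 − 2Q; setting this equal to 128 gives Q = 31 and P = 159.
DWL is the triangle between Q = 31 and Q = 62: ½·(62 − 31)·(159 − 128) = 480.5.

DWL = 480.5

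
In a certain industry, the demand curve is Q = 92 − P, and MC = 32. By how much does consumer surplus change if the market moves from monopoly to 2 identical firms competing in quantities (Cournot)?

Consumer surplus rises by 350

Inverting demand: P = 92 − Q.
A monopolist chooses Q where MR = MC. MR = 92 − 2Q; setting this equal to 32 gives Q = 30 and P = 62.
CS = ½·(92 − 62)·30 = 450.
Cournot with 2 identical firms: the symmetric best-response condition is 92 − 3q = 32. Each firm produces q = 20, total output Q = 40, price P = 52.
CS = ½·(92 − 52)·40 = 800.
Change in consumer surplus: 800 − 450 = 350.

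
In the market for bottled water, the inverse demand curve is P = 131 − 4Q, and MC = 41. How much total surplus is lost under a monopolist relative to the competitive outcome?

Competitive firms price at marginal cost: P = 41, giving Q = 22.5.
Monopoly sets MR = MC: 131 − 8Q = 41 ⇒ Q = 11.25, P = 131 − 4·11.25 = 86.
DWL is the triangle between Q = 11.25 and Q = 22.5: ½·(22.5 − 11.25)·(86 − 41) = 253.125.

DWL = 253.125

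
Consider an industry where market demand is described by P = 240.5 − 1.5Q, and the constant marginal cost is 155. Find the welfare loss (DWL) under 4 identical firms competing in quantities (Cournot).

Competitive firms price at marginal cost: P = 155, giving Q = 57.
In a 4-firm Cournot equilibrium, symmetry and the first-order condition give q = (240.5 − 155)/(7.5) = 11.4. So Q = 45.6 and P = 172.1.
DWL is the triangle between Q = 45.6 and Q = 57: ½·(57 − 45.6)·(172.1 − 155) = 97.47.

DWL = 97.47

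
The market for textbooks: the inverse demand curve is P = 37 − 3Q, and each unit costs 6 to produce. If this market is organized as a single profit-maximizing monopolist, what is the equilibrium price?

Monopoly sets MR = MC: 37 − 6Q = 6 ⇒ Q = 31/6, P = 37 − 3·31/6 = 21.5.

P = 21.5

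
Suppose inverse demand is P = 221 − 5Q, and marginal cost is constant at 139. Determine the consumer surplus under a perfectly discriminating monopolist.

CS = 0

A perfectly discriminating monopolist sells every unit with P(Q) ≥ MC(Q), so output equals the competitive quantity Q = 16.4. Each buyer pays their reservation price, so CS = 0 and the firm captures all surplus.
CS = 0.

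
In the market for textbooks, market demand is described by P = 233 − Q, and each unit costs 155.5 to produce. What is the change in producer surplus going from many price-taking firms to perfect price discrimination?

PS rises by 3003.125

Under competition P = MC = 155.5, so Q = (233 − 155.5)/1 = 77.5.
PS = (155.5 − 155.5)·77.5 = 0.
A perfectly discriminating monopolist sells every unit with P(Q) ≥ MC(Q), so output equals the competitive quantity Q = 77.5. Each buyer pays their reservation price, so CS = 0 and the firm captures all surplus.
PS = ½·(233 − 155.5)·77.5 = 3003.125.
Change in producer surplus: 3003.125 − 0 = 3003.125.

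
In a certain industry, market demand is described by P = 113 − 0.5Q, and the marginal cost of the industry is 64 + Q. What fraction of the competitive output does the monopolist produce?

Q_m/Q_c = 0.75

A monopolist chooses Q where MR = MC. MR = 113 − Q; setting this equal to 64 + Q gives Q = 24.5 and P = 100.75.
Under competition P = MC: 113 − 0.5Q = 64 + Q ⇒ Q = 98/3, P = 290/3.
Ratio Q_m/Q_c = 24.5/(98/3) = 0.75.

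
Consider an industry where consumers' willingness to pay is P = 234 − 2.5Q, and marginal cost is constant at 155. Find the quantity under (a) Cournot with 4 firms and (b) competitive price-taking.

In a 4-firm Cournot equilibrium, symmetry and the first-order condition give q = (234 − 155)/(12.5) = 6.32. So Q = 25.28 and P = 170.8.
Under competition P = MC = 155, so Q = (234 − 155)/2.5 = 31.6.

Cournot: Q = 25.28; Competition: Q = 31.6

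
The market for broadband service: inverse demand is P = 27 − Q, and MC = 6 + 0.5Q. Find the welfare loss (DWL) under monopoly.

Under competition P = MC: 27 − Q = 6 + 0.5Q ⇒ Q = 14, P = 13.
A monopolist chooses Q where MR = MC. MR = 27 − 2Q; setting this equal to 6 + 0.5Q gives Q = 8.4 and P = 18.6.
CS = ½·(27 − 13)·14 = 98; PS = (13·14 − 6·14 − ½·0.5·14²) = 49; TS = 147.
CS = ½·(27 − 18.6)·8.4 = 35.28; PS = (18.6·8.4 − 6·8.4 − ½·0.5·8.4²) = 88.2; TS = 123.48.
DWL = 147 − 123.48 = 23.52.

DWL = 23.52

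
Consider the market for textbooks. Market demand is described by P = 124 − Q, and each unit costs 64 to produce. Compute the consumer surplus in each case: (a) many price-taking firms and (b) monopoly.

Competition: CS = 1800; Monopoly: CS = 450

Under competition P = MC = 64, so Q = (124 − 64)/1 = 60.
CS = ½·(124 − 64)·60 = 1800.
The monopolist equates marginal revenue to marginal cost: 124 − 2Q = 64, so Q = 30. From demand, P = 94.
CS = ½·(124 − 94)·30 = 450.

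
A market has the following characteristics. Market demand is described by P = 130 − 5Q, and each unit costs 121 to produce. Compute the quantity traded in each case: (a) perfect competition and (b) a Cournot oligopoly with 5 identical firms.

Competition: Q = 1.8; Cournot: Q = 1.5

Competitive firms price at marginal cost: P = 121, giving Q = 1.8.
In a 5-firm Cournot equilibrium, symmetry and the first-order condition give q = (130 − 121)/(30) = 0.3. So Q = 1.5 and P = 122.5.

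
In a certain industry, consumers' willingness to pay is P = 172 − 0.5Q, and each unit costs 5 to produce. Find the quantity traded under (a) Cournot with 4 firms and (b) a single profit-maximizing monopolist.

Cournot: Q = 267.2; Monopoly: Q = 167

With 4 symmetric Cournot firms, each firm's FOC gives 172 − 2.5q = 5, so q = 66.8, Q = 4·66.8 = 267.2, and P = 38.4.
The monopolist equates marginal revenue to marginal cost: 172 − Q = 5, so Q = 167. From demand, P = 88.5.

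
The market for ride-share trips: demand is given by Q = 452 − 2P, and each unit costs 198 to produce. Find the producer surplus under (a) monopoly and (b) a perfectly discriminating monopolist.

Inverting demand: P = 226 − 0.5Q.
The monopolist equates marginal revenue to marginal cost: 226 − Q = 198, so Q = 28. From demand, P = 212.
PS = (212 − 198)·28 = 392.
A perfectly discriminating monopolist sells every unit with P(Q) ≥ MC(Q), so output equals the competitive quantity Q = 56. Each buyer pays their reservation price, so CS = 0 and the firm captures all surplus.
PS = ½·(226 − 198)·56 = 784.

Monopoly: PS = 392; Perfect PD: PS = 784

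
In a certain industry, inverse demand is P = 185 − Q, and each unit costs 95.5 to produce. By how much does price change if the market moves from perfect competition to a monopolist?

Price rises by 44.75

Under competition P = MC = 95.5, so Q = (185 − 95.5)/1 = 89.5.
A monopolist chooses Q where MR = MC. MR = 185 − 2Q; setting this equal to 95.5 gives Q = 44.75 and P = 140.25.
Change in price: 140.25 − 95.5 = 44.75.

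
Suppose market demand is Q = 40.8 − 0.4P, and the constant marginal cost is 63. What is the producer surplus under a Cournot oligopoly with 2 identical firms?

Inverting demand: P = 102 − 2.5Q.
Cournot with 2 identical firms: the symmetric best-response condition is 102 − 7.5q = 63. Each firm produces q = 5.2, total output Q = 10.4, price P = 76.
PS = (76 − 63)·10.4 = 135.2.

PS = 135.2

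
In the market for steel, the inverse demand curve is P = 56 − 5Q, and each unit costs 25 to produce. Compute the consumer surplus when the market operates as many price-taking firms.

CS = 96.1

Under competition P = MC = 25, so Q = (56 − 25)/5 = 6.2.
CS = ½·(56 − 25)·6.2 = 96.1.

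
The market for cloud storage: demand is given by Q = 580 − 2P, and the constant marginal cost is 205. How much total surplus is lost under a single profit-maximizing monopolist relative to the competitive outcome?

DWL = 1806.25

Inverting demand: P = 290 − 0.5Q.
Competitive firms price at marginal cost: P = 205, giving Q = 170.
Monopoly sets MR = MC: 290 − Q = 205 ⇒ Q = 85, P = 290 − 0.5·85 = 247.5.
DWL is the triangle between Q = 85 and Q = 170: ½·(170 − 85)·(247.5 − 205) = 1806.25.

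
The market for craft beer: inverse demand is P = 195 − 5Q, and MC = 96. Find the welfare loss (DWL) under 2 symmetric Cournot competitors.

DWL = 108.9

Perfect competition: P = MC = 96, so 195 − 5Q = 96 and Q = 19.8.
In a 2-firm Cournot equilibrium, symmetry and the first-order condition give q = (195 − 96)/(15) = 6.6. So Q = 13.2 and P = 129.
DWL is the triangle between Q = 13.2 and Q = 19.8: ½·(19.8 − 13.2)·(129 − 96) = 108.9.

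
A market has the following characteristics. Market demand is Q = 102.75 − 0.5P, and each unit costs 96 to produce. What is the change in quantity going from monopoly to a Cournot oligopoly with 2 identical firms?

Inverting demand: P = 205.5 − 2Q.
A monopolist chooses Q where MR = MC. MR = 205.5 − 4Q; setting this equal to 96 gives Q = 27.375 and P = 150.75.
Cournot with 2 identical firms: the symmetric best-response condition is 205.5 − 6q = 96. Each firm produces q = 18.25, total output Q = 36.5, price P = 132.5.
Change in quantity: 36.5 − 27.375 = 9.125.

Q rises by 9.125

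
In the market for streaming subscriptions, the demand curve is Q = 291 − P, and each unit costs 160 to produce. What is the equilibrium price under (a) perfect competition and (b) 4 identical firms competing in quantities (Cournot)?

Competition: P = 160; Cournot: P = 186.2

Inverting demand: P = 291 − Q.
Perfect competition: P = MC = 160, so 291 − Q = 160 and Q = 131.
Cournot with 4 identical firms: the symmetric best-response condition is 291 − 5q = 160. Each firm produces q = 26.2, total output Q = 104.8, price P = 186.2.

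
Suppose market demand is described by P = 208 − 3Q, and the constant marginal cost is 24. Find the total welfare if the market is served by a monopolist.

The monopolist equates marginal revenue to marginal cost: 208 − 6Q = 24, so Q = 92/3. From demand, P = 116.
CS = ½·(208 − 116)·92/3 = 4232/3; PS = (116 − 24)·92/3 = 8464/3; TS = 4232.

TS = 4232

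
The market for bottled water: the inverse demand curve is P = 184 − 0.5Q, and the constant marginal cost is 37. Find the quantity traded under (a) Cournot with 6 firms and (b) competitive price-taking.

Cournot with 6 identical firms: the symmetric best-response condition is 184 − 3.5q = 37. Each firm produces q = 42, total output Q = 252, price P = 58.
Under competition P = MC = 37, so Q = (184 − 37)/0.5 = 294.

Cournot: Q = 252; Competition: Q = 294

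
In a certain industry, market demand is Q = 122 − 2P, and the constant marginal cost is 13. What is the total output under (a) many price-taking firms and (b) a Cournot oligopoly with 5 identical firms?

Inverting demand: P = 61 − 0.5Q.
Perfect competition: P = MC = 13, so 61 − 0.5Q = 13 and Q = 96.
In a 5-firm Cournot equilibrium, symmetry and the first-order condition give q = (61 − 13)/(3) = 16. So Q = 80 and P = 21.

Competition: Q = 96; Cournot: Q = 80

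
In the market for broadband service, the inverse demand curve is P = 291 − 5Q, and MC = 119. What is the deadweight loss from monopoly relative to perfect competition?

Under competition P = MC = 119, so Q = (291 − 119)/5 = 34.4.
Monopoly sets MR = MC: 291 − 10Q = 119 ⇒ Q = 17.2, P = 291 − 5·17.2 = 205.
DWL is the triangle between Q = 17.2 and Q = 34.4: ½·(34.4 − 17.2)·(205 − 119) = 739.6.

DWL = 739.6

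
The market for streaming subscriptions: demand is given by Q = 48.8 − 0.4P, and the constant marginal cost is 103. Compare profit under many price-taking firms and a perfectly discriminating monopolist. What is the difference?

Inverting demand: P = 122 − 2.5Q.
Perfect competition: P = MC = 103, so 122 − 2.5Q = 103 and Q = 7.6.
Profit = (103 − 103)·7.6 = 0.
Under first-degree price discrimination the firm charges each unit its demand price and produces up to where P = MC, i.e. Q = 7.6. Consumer surplus is zero; producer surplus equals total surplus.
PS equals the full surplus area, 72.2. Profit = 72.2 = 72.2.
Change in profit: 72.2 − 0 = 72.2.

Profit rises by 72.2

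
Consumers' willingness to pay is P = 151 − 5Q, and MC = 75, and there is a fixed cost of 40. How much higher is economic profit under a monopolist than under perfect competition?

Economic profit rises by 288.8

Perfect competition: P = MC = 75, so 151 − 5Q = 75 and Q = 15.2.
Profit = (75 − 75)·15.2 − 40 = −40.
A monopolist chooses Q where MR = MC. MR = 151 − 10Q; setting this equal to 75 gives Q = 7.6 and P = 113.
Profit = (113 − 75)·7.6 − 40 = 248.8.
Change in economic profit: 248.8 − −40 = 288.8.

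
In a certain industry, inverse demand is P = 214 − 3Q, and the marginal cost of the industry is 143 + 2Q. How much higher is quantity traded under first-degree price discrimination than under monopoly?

Quantity traded rises by 5.325

A monopolist chooses Q where MR = MC. MR = 214 − 6Q; setting this equal to 143 + 2Q gives Q = 8.875 and P = 187.375.
With perfect price discrimination, output is the efficient level Q = 14.2 (where demand meets MC), but every buyer pays their willingness to pay: CS = 0 and PS = total surplus.
Change in quantity traded: 14.2 − 8.875 = 5.325.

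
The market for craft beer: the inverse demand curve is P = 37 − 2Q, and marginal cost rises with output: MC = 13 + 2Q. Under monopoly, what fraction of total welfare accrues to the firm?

Monopoly sets MR = MC: 37 − 4Q = 13 + 2Q ⇒ Q = 4, P = 37 − 2·4 = 29.
CS = ½·(37 − 29)·4 = 16.
PS = P·Q − VC(Q) = 29·4 − (13·4 + ½·2·4²) = 48.
Share captured = PS/TS = 48/64 = 0.75.

PS/TS = 0.75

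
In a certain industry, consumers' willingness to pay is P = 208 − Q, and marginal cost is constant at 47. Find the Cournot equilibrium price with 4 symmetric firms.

Cournot with 4 identical firms: the symmetric best-response condition is 208 − 5q = 47. Each firm produces q = 32.2, total output Q = 128.8, price P = 79.2.

P = 79.2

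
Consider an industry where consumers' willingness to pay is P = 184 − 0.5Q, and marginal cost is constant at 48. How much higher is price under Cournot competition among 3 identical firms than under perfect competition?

P rises by 34

Competitive firms price at marginal cost: P = 48, giving Q = 272.
Cournot with 3 identical firms: the symmetric best-response condition is 184 − 2q = 48. Each firm produces q = 68, total output Q = 204, price P = 82.
Change in price: 82 − 48 = 34.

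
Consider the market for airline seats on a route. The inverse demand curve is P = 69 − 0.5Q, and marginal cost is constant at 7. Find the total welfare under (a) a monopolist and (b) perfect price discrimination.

Monopoly: TS = 2883; Perfect PD: TS = 3844

A monopolist chooses Q where MR = MC. MR = 69 − Q; setting this equal to 7 gives Q = 62 and P = 38.
CS = ½·(69 − 38)·62 = 961; PS = (38 − 7)·62 = 1922; TS = 2883.
A perfectly discriminating monopolist sells every unit with P(Q) ≥ MC(Q), so output equals the competitive quantity Q = 124. Each buyer pays their reservation price, so CS = 0 and the firm captures all surplus.
TS = 3844 (equal to competitive TS).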